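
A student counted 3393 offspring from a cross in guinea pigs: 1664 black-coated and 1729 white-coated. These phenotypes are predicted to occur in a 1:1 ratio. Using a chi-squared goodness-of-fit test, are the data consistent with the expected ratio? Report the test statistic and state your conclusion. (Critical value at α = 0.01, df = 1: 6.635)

Expected counts for N = 3393 under a 1:1 ratio (total parts = 2):
  black-coated: 3393 × 1/2 = 1696.5
  white-coated: 3393 × 1/2 = 1696.5
χ² = Σ (O − E)² / E
  black-coated: (1664 − 1696.5)² / 1696.5 = 0.6226
  white-coated: (1729 − 1696.5)² / 1696.5 = 0.6226
χ² = 0.6226 + 0.6226 = 1.2452 ≈ 1.245
Degrees of freedom = 2 − 1 = 1; critical value at α = 0.01 is 6.635.
Since 1.245 < 6.635, we fail to reject the null hypothesis — the data are consistent with the 1:1 ratio.

1.245; consistent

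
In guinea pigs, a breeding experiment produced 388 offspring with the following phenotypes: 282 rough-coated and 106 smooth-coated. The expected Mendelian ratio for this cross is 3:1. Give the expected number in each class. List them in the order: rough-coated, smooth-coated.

Expected counts for N = 388 under a 3:1 ratio (total parts = 4):
  rough-coated: 388 × 3/4 = 291
  smooth-coated: 388 × 1/4 = 97

291, 97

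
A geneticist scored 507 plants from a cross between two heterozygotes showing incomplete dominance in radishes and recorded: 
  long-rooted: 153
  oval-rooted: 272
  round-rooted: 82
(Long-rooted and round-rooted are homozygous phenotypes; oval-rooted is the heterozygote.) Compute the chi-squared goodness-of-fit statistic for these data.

With incomplete dominance, a heterozygote × heterozygote cross gives a 1:2:1 phenotypic ratio.
Under the 1:2:1 hypothesis (Σ ratio = 4, N = 507):
  long-rooted: 507 × 1/4 = 126.75
  oval-rooted: 507 × 2/4 = 253.5
  round-rooted: 507 × 1/4 = 126.75
χ² = Σ (O − E)² / E
  long-rooted: (153 − 126.75)² / 126.75 = 5.4364
  oval-rooted: (272 − 253.5)² / 253.5 = 1.3501
  round-rooted: (82 − 126.75)² / 126.75 = 15.7993
χ² = 5.4364 + 1.3501 + 15.7993 = 22.5858 ≈ 22.586

22.586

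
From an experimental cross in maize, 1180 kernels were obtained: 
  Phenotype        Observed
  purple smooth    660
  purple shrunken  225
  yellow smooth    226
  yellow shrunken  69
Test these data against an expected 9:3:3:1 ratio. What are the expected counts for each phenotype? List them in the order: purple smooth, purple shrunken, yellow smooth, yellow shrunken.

Total ratio parts = 16. Expected numbers out of 1180:
  purple smooth: 1180 × 9/16 = 663.75
  purple shrunken: 1180 × 3/16 = 221.25
  yellow smooth: 1180 × 3/16 = 221.25
  yellow shrunken: 1180 × 1/16 = 73.75

663.75, 221.25, 221.25, 73.75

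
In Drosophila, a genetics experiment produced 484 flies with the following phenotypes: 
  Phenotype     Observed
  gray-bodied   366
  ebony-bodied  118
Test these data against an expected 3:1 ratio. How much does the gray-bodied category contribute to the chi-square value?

0.025

The 3:1 ratio has 4 parts, so with N = 484 the expected counts are:
  gray-bodied: 484 × 3/4 = 363
  ebony-bodied: 484 × 1/4 = 121
Contribution of gray-bodied: (366 − 363)² / 363 = 0.0248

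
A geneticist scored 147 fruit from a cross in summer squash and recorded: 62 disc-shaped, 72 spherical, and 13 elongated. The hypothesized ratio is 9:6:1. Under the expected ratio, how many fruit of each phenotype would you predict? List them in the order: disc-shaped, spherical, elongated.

82.6875, 55.125, 9.1875

The 9:6:1 ratio has 16 parts, so with N = 147 the expected counts are:
  disc-shaped: 147 × 9/16 = 82.6875
  spherical: 147 × 6/16 = 55.125
  elongated: 147 × 1/16 = 9.1875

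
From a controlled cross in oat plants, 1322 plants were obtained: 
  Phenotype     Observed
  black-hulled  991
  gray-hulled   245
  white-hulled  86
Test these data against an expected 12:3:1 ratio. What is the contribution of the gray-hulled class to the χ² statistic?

0.033

Under the 12:3:1 hypothesis (Σ ratio = 16, N = 1322):
  black-hulled: 1322 × 12/16 = 991.5
  gray-hulled: 1322 × 3/16 = 247.875
  white-hulled: 1322 × 1/16 = 82.625
Contribution of gray-hulled: (245 − 247.875)² / 247.875 = 0.0333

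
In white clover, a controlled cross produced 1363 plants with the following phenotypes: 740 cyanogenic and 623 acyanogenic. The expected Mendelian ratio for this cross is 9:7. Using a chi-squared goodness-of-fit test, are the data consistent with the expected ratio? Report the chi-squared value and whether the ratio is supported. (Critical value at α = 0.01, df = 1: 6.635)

2.123; consistent

Expected counts for N = 1363 under a 9:7 ratio (total parts = 16):
  cyanogenic: 1363 × 9/16 = 766.6875
  acyanogenic: 1363 × 7/16 = 596.3125
χ² = Σ (O − E)² / E
  cyanogenic: (740 − 766.6875)² / 766.6875 = 0.9290
  acyanogenic: (623 − 596.3125)² / 596.3125 = 1.1944
χ² = 0.9290 + 1.1944 = 2.1234 ≈ 2.123
Degrees of freedom = 2 − 1 = 1; critical value at α = 0.01 is 6.635.
Since 2.123 < 6.635, we fail to reject the null hypothesis — the data are consistent with the 9:7 ratio.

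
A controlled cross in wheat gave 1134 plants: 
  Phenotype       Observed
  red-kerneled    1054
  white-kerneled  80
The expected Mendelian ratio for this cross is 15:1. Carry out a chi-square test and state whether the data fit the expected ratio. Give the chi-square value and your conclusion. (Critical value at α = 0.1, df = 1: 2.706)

1.253; consistent

The 15:1 ratio has 16 parts, so with N = 1134 the expected counts are:
  red-kerneled: 1134 × 15/16 = 1063.125
  white-kerneled: 1134 × 1/16 = 70.875
χ² = Σ (O − E)² / E
  red-kerneled: (1054 − 1063.125)² / 1063.125 = 0.0783
  white-kerneled: (80 − 70.875)² / 70.875 = 1.1748
χ² = 0.0783 + 1.1748 = 1.2531 ≈ 1.253
Degrees of freedom = 2 − 1 = 1; critical value at α = 0.1 is 2.706.
Since 1.253 < 2.706, we fail to reject the null hypothesis — the data are consistent with the 15:1 ratio.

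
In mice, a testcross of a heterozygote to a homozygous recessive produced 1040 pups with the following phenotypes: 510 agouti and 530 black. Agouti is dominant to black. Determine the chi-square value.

0.385

A testcross of a heterozygote (Aa × aa) gives a 1:1 phenotypic ratio.
Expected counts for N = 1040 under a 1:1 ratio (total parts = 2):
  agouti: 1040 × 1/2 = 520
  black: 1040 × 1/2 = 520
χ² = Σ (O − E)² / E
  agouti: (510 − 520)² / 520 = 0.1923
  black: (530 − 520)² / 520 = 0.1923
χ² = 0.1923 + 0.1923 = 0.3846 ≈ 0.385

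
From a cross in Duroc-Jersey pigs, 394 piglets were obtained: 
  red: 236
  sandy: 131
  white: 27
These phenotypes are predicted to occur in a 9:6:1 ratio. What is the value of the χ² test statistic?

The 9:6:1 ratio has 16 parts, so with N = 394 the expected counts are:
  red: 394 × 9/16 = 221.625
  sandy: 394 × 6/16 = 147.75
  white: 394 × 1/16 = 24.625
χ² = Σ (O − E)² / E
  red: (236 − 221.625)² / 221.625 = 0.9324
  sandy: (131 − 147.75)² / 147.75 = 1.8989
  white: (27 − 24.625)² / 24.625 = 0.2291
χ² = 0.9324 + 1.8989 + 0.2291 = 3.0604 ≈ 3.060

3.060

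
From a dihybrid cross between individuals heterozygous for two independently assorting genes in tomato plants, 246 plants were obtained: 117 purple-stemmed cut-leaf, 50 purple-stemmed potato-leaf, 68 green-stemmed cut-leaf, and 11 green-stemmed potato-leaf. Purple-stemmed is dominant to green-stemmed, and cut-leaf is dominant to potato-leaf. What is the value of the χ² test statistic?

15.247

A dihybrid F₂ with independent assortment and complete dominance at both loci gives a 9:3:3:1 phenotypic ratio.
Total ratio parts = 16. Expected numbers out of 246:
  purple-stemmed cut-leaf: 246 × 9/16 = 138.375
  purple-stemmed potato-leaf: 246 × 3/16 = 46.125
  green-stemmed cut-leaf: 246 × 3/16 = 46.125
  green-stemmed potato-leaf: 246 × 1/16 = 15.375
χ² = Σ (O − E)² / E
  purple-stemmed cut-leaf: (117 − 138.375)² / 138.375 = 3.3018
  purple-stemmed potato-leaf: (50 − 46.125)² / 46.125 = 0.3255
  green-stemmed cut-leaf: (68 − 46.125)² / 46.125 = 10.3743
  green-stemmed potato-leaf: (11 − 15.375)² / 15.375 = 1.2449
χ² = 3.3018 + 0.3255 + 10.3743 + 1.2449 = 15.2465 ≈ 15.247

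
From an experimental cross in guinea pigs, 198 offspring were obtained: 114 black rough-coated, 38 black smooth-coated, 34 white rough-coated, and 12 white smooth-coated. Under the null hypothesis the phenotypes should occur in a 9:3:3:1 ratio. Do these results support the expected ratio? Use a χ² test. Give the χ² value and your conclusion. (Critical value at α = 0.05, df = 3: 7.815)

0.357; consistent

Total ratio parts = 16. Expected numbers out of 198:
  black rough-coated: 198 × 9/16 = 111.375
  black smooth-coated: 198 × 3/16 = 37.125
  white rough-coated: 198 × 3/16 = 37.125
  white smooth-coated: 198 × 1/16 = 12.375
χ² = Σ (O − E)² / E
  black rough-coated: (114 − 111.375)² / 111.375 = 0.0619
  black smooth-coated: (38 − 37.125)² / 37.125 = 0.0206
  white rough-coated: (34 − 37.125)² / 37.125 = 0.2630
  white smooth-coated: (12 − 12.375)² / 12.375 = 0.0114
χ² = 0.0619 + 0.0206 + 0.2630 + 0.0114 = 0.3569 ≈ 0.357
Degrees of freedom = 4 − 1 = 3; critical value at α = 0.05 is 7.815.
Since 0.357 < 7.815, we fail to reject the null hypothesis — the data are consistent with the 9:3:3:1 ratio.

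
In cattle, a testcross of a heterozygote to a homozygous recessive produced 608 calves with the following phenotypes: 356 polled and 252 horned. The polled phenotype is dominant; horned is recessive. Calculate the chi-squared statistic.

17.789

A testcross of a heterozygote (Aa × aa) gives a 1:1 phenotypic ratio.
Under the 1:1 hypothesis (Σ ratio = 2, N = 608):
  polled: 608 × 1/2 = 304
  horned: 608 × 1/2 = 304
χ² = Σ (O − E)² / E
  polled: (356 − 304)² / 304 = 8.8947
  horned: (252 − 304)² / 304 = 8.8947
χ² = 8.8947 + 8.8947 = 17.7894 ≈ 17.789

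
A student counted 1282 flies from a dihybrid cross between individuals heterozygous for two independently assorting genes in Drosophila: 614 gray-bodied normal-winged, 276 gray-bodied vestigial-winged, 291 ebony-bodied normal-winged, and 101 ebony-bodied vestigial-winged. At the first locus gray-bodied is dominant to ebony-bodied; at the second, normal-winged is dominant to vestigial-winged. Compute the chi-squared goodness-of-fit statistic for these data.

A dihybrid F₂ with independent assortment and complete dominance at both loci gives a 9:3:3:1 phenotypic ratio.
Total ratio parts = 16. Expected numbers out of 1282:
  gray-bodied normal-winged: 1282 × 9/16 = 721.125
  gray-bodied vestigial-winged: 1282 × 3/16 = 240.375
  ebony-bodied normal-winged: 1282 × 3/16 = 240.375
  ebony-bodied vestigial-winged: 1282 × 1/16 = 80.125
χ² = Σ (O − E)² / E
  gray-bodied normal-winged: (614 − 721.125)² / 721.125 = 15.9137
  gray-bodied vestigial-winged: (276 − 240.375)² / 240.375 = 5.2798
  ebony-bodied normal-winged: (291 − 240.375)² / 240.375 = 10.6621
  ebony-bodied vestigial-winged: (101 − 80.125)² / 80.125 = 5.4386
χ² = 15.9137 + 5.2798 + 10.6621 + 5.4386 = 37.2942 ≈ 37.294

37.294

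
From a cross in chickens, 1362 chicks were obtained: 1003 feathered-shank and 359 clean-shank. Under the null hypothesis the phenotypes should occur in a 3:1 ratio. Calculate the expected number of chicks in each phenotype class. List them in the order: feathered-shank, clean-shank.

Total ratio parts = 4. Expected numbers out of 1362:
  feathered-shank: 1362 × 3/4 = 1021.5
  clean-shank: 1362 × 1/4 = 340.5

1021.5, 340.5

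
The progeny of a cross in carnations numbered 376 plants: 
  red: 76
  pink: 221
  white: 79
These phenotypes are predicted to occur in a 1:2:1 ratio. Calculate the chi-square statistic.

Total ratio parts = 4. Expected numbers out of 376:
  red: 376 × 1/4 = 94
  pink: 376 × 2/4 = 188
  white: 376 × 1/4 = 94
χ² = Σ (O − E)² / E
  red: (76 − 94)² / 94 = 3.4468
  pink: (221 − 188)² / 188 = 5.7926
  white: (79 − 94)² / 94 = 2.3936
χ² = 3.4468 + 5.7926 + 2.3936 = 11.633

11.633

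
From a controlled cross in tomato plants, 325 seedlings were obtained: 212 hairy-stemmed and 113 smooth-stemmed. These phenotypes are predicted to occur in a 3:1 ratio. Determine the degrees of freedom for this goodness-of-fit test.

A goodness-of-fit test with 2 phenotype classes has df = 2 − 1 = 1.

1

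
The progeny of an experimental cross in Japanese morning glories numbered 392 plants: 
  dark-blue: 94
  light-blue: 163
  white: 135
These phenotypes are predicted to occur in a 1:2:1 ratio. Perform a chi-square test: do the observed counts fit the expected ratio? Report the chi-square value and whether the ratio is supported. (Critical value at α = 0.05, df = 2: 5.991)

19.689; not consistent

The 1:2:1 ratio has 4 parts, so with N = 392 the expected counts are:
  dark-blue: 392 × 1/4 = 98
  light-blue: 392 × 2/4 = 196
  white: 392 × 1/4 = 98
χ² = Σ (O − E)² / E
  dark-blue: (94 − 98)² / 98 = 0.1633
  light-blue: (163 − 196)² / 196 = 5.5561
  white: (135 − 98)² / 98 = 13.9694
χ² = 0.1633 + 5.5561 + 13.9694 = 19.6888 ≈ 19.689
Degrees of freedom = 3 − 1 = 2; critical value at α = 0.05 is 5.991.
Since 19.689 > 5.991, we reject the null hypothesis — the data do not fit the 1:2:1 ratio.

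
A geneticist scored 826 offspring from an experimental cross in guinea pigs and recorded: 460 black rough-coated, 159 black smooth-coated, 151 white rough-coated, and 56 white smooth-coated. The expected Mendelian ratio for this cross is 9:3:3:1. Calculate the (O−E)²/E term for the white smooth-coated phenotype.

0.371

Expected counts for N = 826 under a 9:3:3:1 ratio (total parts = 16):
  black rough-coated: 826 × 9/16 = 464.625
  black smooth-coated: 826 × 3/16 = 154.875
  white rough-coated: 826 × 3/16 = 154.875
  white smooth-coated: 826 × 1/16 = 51.625
Contribution of white smooth-coated: (56 − 51.625)² / 51.625 = 0.3708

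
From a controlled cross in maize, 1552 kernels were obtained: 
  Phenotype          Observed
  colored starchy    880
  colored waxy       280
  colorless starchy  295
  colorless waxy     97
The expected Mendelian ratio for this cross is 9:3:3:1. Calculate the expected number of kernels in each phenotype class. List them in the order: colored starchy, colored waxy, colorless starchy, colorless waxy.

873, 291, 291, 97

Under the 9:3:3:1 hypothesis (Σ ratio = 16, N = 1552):
  colored starchy: 1552 × 9/16 = 873
  colored waxy: 1552 × 3/16 = 291
  colorless starchy: 1552 × 3/16 = 291
  colorless waxy: 1552 × 1/16 = 97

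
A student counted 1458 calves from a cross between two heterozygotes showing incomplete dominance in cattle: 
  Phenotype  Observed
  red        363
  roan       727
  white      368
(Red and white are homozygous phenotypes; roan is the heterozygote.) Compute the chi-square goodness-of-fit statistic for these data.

0.045

With incomplete dominance, a heterozygote × heterozygote cross gives a 1:2:1 phenotypic ratio.
Under the 1:2:1 hypothesis (Σ ratio = 4, N = 1458):
  red: 1458 × 1/4 = 364.5
  roan: 1458 × 2/4 = 729
  white: 1458 × 1/4 = 364.5
χ² = Σ (O − E)² / E
  red: (363 − 364.5)² / 364.5 = 0.0062
  roan: (727 − 729)² / 729 = 0.0055
  white: (368 − 364.5)² / 364.5 = 0.0336
χ² = 0.0062 + 0.0055 + 0.0336 = 0.0453 ≈ 0.045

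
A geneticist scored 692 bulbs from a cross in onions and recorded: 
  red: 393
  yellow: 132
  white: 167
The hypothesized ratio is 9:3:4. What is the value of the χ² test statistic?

Under the 9:3:4 hypothesis (Σ ratio = 16, N = 692):
  red: 692 × 9/16 = 389.25
  yellow: 692 × 3/16 = 129.75
  white: 692 × 4/16 = 173
χ² = Σ (O − E)² / E
  red: (393 − 389.25)² / 389.25 = 0.0361
  yellow: (132 − 129.75)² / 129.75 = 0.0390
  white: (167 − 173)² / 173 = 0.2081
χ² = 0.0361 + 0.0390 + 0.2081 = 0.2832 ≈ 0.283

0.283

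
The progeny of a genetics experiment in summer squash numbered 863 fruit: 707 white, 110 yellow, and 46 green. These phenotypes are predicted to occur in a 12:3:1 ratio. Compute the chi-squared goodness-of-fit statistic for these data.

The 12:3:1 ratio has 16 parts, so with N = 863 the expected counts are:
  white: 863 × 12/16 = 647.25
  yellow: 863 × 3/16 = 161.8125
  green: 863 × 1/16 = 53.9375
χ² = Σ (O − E)² / E
  white: (707 − 647.25)² / 647.25 = 5.5157
  yellow: (110 − 161.8125)² / 161.8125 = 16.5904
  green: (46 − 53.9375)² / 53.9375 = 1.1681
χ² = 5.5157 + 16.5904 + 1.1681 = 23.2742 ≈ 23.274

23.274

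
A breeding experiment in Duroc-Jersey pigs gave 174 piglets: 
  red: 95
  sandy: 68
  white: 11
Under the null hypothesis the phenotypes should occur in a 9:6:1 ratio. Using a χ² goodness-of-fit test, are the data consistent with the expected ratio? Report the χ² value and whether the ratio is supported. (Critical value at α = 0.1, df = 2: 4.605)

Expected counts for N = 174 under a 9:6:1 ratio (total parts = 16):
  red: 174 × 9/16 = 97.875
  sandy: 174 × 6/16 = 65.25
  white: 174 × 1/16 = 10.875
χ² = Σ (O − E)² / E
  red: (95 − 97.875)² / 97.875 = 0.0845
  sandy: (68 − 65.25)² / 65.25 = 0.1159
  white: (11 − 10.875)² / 10.875 = 0.0014
χ² = 0.0845 + 0.1159 + 0.0014 = 0.2018 ≈ 0.202
Degrees of freedom = 3 − 1 = 2; critical value at α = 0.1 is 4.605.
Since 0.202 < 4.605, we fail to reject the null hypothesis — the data are consistent with the 9:6:1 ratio.

0.202; consistent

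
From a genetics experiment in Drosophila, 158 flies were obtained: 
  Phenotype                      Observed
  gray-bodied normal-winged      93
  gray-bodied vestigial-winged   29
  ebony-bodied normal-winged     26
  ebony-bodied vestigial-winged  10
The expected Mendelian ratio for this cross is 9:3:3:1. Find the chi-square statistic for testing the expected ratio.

Under the 9:3:3:1 hypothesis (Σ ratio = 16, N = 158):
  gray-bodied normal-winged: 158 × 9/16 = 88.875
  gray-bodied vestigial-winged: 158 × 3/16 = 29.625
  ebony-bodied normal-winged: 158 × 3/16 = 29.625
  ebony-bodied vestigial-winged: 158 × 1/16 = 9.875
χ² = Σ (O − E)² / E
  gray-bodied normal-winged: (93 − 88.875)² / 88.875 = 0.1915
  gray-bodied vestigial-winged: (29 − 29.625)² / 29.625 = 0.0132
  ebony-bodied normal-winged: (26 − 29.625)² / 29.625 = 0.4436
  ebony-bodied vestigial-winged: (10 − 9.875)² / 9.875 = 0.0016
χ² = 0.1915 + 0.0132 + 0.4436 + 0.0016 = 0.6499 ≈ 0.650

0.650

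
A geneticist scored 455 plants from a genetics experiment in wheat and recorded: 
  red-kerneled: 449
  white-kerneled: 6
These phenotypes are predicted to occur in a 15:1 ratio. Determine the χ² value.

Under the 15:1 hypothesis (Σ ratio = 16, N = 455):
  red-kerneled: 455 × 15/16 = 426.5625
  white-kerneled: 455 × 1/16 = 28.4375
χ² = Σ (O − E)² / E
  red-kerneled: (449 − 426.5625)² / 426.5625 = 1.1802
  white-kerneled: (6 − 28.4375)² / 28.4375 = 17.7034
χ² = 1.1802 + 17.7034 = 18.8836 ≈ 18.884

18.884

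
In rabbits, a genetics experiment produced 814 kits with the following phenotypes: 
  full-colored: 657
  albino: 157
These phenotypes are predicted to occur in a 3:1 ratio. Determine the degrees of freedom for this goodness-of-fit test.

1

A goodness-of-fit test with 2 phenotype classes has df = 2 − 1 = 1.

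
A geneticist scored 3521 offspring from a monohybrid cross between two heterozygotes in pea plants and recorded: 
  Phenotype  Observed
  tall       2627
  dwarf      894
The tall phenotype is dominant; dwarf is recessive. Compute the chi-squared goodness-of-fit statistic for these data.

For a monohybrid cross between heterozygotes with complete dominance, the expected phenotypic ratio is 3:1.
Under the 3:1 hypothesis (Σ ratio = 4, N = 3521):
  tall: 3521 × 3/4 = 2640.75
  dwarf: 3521 × 1/4 = 880.25
χ² = Σ (O − E)² / E
  tall: (2627 − 2640.75)² / 2640.75 = 0.0716
  dwarf: (894 − 880.25)² / 880.25 = 0.2148
χ² = 0.0716 + 0.2148 = 0.2864 ≈ 0.286

0.286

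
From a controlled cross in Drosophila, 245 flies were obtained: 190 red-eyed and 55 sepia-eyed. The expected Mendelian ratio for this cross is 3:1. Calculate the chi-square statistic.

0.850

Under the 3:1 hypothesis (Σ ratio = 4, N = 245):
  red-eyed: 245 × 3/4 = 183.75
  sepia-eyed: 245 × 1/4 = 61.25
χ² = Σ (O − E)² / E
  red-eyed: (190 − 183.75)² / 183.75 = 0.2126
  sepia-eyed: (55 − 61.25)² / 61.25 = 0.6378
χ² = 0.2126 + 0.6378 = 0.8504 ≈ 0.850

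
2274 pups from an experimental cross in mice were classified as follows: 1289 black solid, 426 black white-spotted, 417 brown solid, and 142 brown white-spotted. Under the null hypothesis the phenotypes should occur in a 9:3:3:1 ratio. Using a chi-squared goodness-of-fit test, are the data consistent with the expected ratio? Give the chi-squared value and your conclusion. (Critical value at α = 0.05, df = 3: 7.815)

Expected counts for N = 2274 under a 9:3:3:1 ratio (total parts = 16):
  black solid: 2274 × 9/16 = 1279.125
  black white-spotted: 2274 × 3/16 = 426.375
  brown solid: 2274 × 3/16 = 426.375
  brown white-spotted: 2274 × 1/16 = 142.125
χ² = Σ (O − E)² / E
  black solid: (1289 − 1279.125)² / 1279.125 = 0.0762
  black white-spotted: (426 − 426.375)² / 426.375 = 0.0003
  brown solid: (417 − 426.375)² / 426.375 = 0.2061
  brown white-spotted: (142 − 142.125)² / 142.125 = 0.0001
χ² = 0.0762 + 0.0003 + 0.2061 + 0.0001 = 0.2827 ≈ 0.283
Degrees of freedom = 4 − 1 = 3; critical value at α = 0.05 is 7.815.
Since 0.283 < 7.815, we fail to reject the null hypothesis — the data are consistent with the 9:3:3:1 ratio.

0.283; consistent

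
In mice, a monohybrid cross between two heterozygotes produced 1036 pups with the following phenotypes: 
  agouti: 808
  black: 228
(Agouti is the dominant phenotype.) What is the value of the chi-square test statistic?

For a monohybrid cross between heterozygotes with complete dominance, the expected phenotypic ratio is 3:1.
Under the 3:1 hypothesis (Σ ratio = 4, N = 1036):
  agouti: 1036 × 3/4 = 777
  black: 1036 × 1/4 = 259
χ² = Σ (O − E)² / E
  agouti: (808 − 777)² / 777 = 1.2368
  black: (228 − 259)² / 259 = 3.7104
χ² = 1.2368 + 3.7104 = 4.9472 ≈ 4.947

4.947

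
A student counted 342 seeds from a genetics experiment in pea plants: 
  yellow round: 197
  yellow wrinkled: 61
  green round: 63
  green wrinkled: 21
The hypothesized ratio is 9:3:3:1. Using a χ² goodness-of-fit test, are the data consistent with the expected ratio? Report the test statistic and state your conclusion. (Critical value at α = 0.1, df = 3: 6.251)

0.290; consistent

The 9:3:3:1 ratio has 16 parts, so with N = 342 the expected counts are:
  yellow round: 342 × 9/16 = 192.375
  yellow wrinkled: 342 × 3/16 = 64.125
  green round: 342 × 3/16 = 64.125
  green wrinkled: 342 × 1/16 = 21.375
χ² = Σ (O − E)² / E
  yellow round: (197 − 192.375)² / 192.375 = 0.1112
  yellow wrinkled: (61 − 64.125)² / 64.125 = 0.1523
  green round: (63 − 64.125)² / 64.125 = 0.0197
  green wrinkled: (21 − 21.375)² / 21.375 = 0.0066
χ² = 0.1112 + 0.1523 + 0.0197 + 0.0066 = 0.2898 ≈ 0.290
Degrees of freedom = 4 − 1 = 3; critical value at α = 0.1 is 6.251.
Since 0.290 < 6.251, we fail to reject the null hypothesis — the data are consistent with the 9:3:3:1 ratio.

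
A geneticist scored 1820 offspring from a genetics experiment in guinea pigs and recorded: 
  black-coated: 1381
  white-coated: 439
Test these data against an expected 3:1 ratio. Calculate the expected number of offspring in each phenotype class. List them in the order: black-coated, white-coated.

Total ratio parts = 4. Expected numbers out of 1820:
  black-coated: 1820 × 3/4 = 1365
  white-coated: 1820 × 1/4 = 455

1365, 455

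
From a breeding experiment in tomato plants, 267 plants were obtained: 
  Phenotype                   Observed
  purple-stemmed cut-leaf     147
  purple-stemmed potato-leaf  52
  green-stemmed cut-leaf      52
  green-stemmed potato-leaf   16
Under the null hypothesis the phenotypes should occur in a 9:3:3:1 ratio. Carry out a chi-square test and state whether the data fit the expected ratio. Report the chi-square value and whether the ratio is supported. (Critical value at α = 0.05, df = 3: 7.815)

Under the 9:3:3:1 hypothesis (Σ ratio = 16, N = 267):
  purple-stemmed cut-leaf: 267 × 9/16 = 150.1875
  purple-stemmed potato-leaf: 267 × 3/16 = 50.0625
  green-stemmed cut-leaf: 267 × 3/16 = 50.0625
  green-stemmed potato-leaf: 267 × 1/16 = 16.6875
χ² = Σ (O − E)² / E
  purple-stemmed cut-leaf: (147 − 150.1875)² / 150.1875 = 0.0676
  purple-stemmed potato-leaf: (52 − 50.0625)² / 50.0625 = 0.0750
  green-stemmed cut-leaf: (52 − 50.0625)² / 50.0625 = 0.0750
  green-stemmed potato-leaf: (16 − 16.6875)² / 16.6875 = 0.0283
χ² = 0.0676 + 0.0750 + 0.0750 + 0.0283 = 0.2459 ≈ 0.246
Degrees of freedom = 4 − 1 = 3; critical value at α = 0.05 is 7.815.
Since 0.246 < 7.815, we fail to reject the null hypothesis — the data are consistent with the 9:3:3:1 ratio.

0.246; consistent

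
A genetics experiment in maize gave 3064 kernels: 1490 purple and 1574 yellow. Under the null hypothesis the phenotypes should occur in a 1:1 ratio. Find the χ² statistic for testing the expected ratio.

Expected counts for N = 3064 under a 1:1 ratio (total parts = 2):
  purple: 3064 × 1/2 = 1532
  yellow: 3064 × 1/2 = 1532
χ² = Σ (O − E)² / E
  purple: (1490 − 1532)² / 1532 = 1.1514
  yellow: (1574 − 1532)² / 1532 = 1.1514
χ² = 1.1514 + 1.1514 = 2.3028 ≈ 2.303

2.303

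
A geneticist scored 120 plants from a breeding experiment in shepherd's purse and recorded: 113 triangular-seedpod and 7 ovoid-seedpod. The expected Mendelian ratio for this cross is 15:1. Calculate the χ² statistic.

0.036

Total ratio parts = 16. Expected numbers out of 120:
  triangular-seedpod: 120 × 15/16 = 112.5
  ovoid-seedpod: 120 × 1/16 = 7.5
χ² = Σ (O − E)² / E
  triangular-seedpod: (113 − 112.5)² / 112.5 = 0.0022
  ovoid-seedpod: (7 − 7.5)² / 7.5 = 0.0333
χ² = 0.0022 + 0.0333 = 0.0355 ≈ 0.036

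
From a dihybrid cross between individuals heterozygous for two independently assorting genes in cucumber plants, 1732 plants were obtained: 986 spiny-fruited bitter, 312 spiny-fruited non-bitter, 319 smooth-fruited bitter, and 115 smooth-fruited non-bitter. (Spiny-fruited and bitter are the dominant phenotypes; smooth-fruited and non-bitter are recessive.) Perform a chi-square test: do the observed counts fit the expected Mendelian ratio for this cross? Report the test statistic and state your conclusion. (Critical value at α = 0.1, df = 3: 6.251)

A dihybrid F₂ with independent assortment and complete dominance at both loci gives a 9:3:3:1 phenotypic ratio.
Under the 9:3:3:1 hypothesis (Σ ratio = 16, N = 1732):
  spiny-fruited bitter: 1732 × 9/16 = 974.25
  spiny-fruited non-bitter: 1732 × 3/16 = 324.75
  smooth-fruited bitter: 1732 × 3/16 = 324.75
  smooth-fruited non-bitter: 1732 × 1/16 = 108.25
χ² = Σ (O − E)² / E
  spiny-fruited bitter: (986 − 974.25)² / 974.25 = 0.1417
  spiny-fruited non-bitter: (312 − 324.75)² / 324.75 = 0.5006
  smooth-fruited bitter: (319 − 324.75)² / 324.75 = 0.1018
  smooth-fruited non-bitter: (115 − 108.25)² / 108.25 = 0.4209
χ² = 0.1417 + 0.5006 + 0.1018 + 0.4209 = 1.165
Degrees of freedom = 4 − 1 = 3; critical value at α = 0.1 is 6.251.
Since 1.165 < 6.251, we fail to reject the null hypothesis — the data are consistent with the 9:3:3:1 ratio.

1.165; consistent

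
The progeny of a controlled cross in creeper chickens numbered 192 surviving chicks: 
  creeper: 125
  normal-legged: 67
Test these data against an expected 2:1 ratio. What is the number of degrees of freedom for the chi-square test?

A goodness-of-fit test with 2 phenotype classes has df = 2 − 1 = 1.

1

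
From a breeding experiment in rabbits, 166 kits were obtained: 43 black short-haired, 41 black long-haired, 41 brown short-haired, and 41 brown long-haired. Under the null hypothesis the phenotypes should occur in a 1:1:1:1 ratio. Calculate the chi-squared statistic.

0.072

Under the 1:1:1:1 hypothesis (Σ ratio = 4, N = 166):
  black short-haired: 166 × 1/4 = 41.5
  black long-haired: 166 × 1/4 = 41.5
  brown short-haired: 166 × 1/4 = 41.5
  brown long-haired: 166 × 1/4 = 41.5
χ² = Σ (O − E)² / E
  black short-haired: (43 − 41.5)² / 41.5 = 0.0542
  black long-haired: (41 − 41.5)² / 41.5 = 0.0060
  brown short-haired: (41 − 41.5)² / 41.5 = 0.0060
  brown long-haired: (41 − 41.5)² / 41.5 = 0.0060
χ² = 0.0542 + 0.0060 + 0.0060 + 0.0060 = 0.0722 ≈ 0.072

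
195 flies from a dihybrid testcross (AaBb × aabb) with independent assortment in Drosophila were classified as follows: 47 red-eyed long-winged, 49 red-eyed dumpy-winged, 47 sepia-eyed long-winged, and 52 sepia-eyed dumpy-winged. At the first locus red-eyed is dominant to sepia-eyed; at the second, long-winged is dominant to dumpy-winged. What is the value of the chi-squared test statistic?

A dihybrid testcross with independent assortment gives a 1:1:1:1 ratio.
Under the 1:1:1:1 hypothesis (Σ ratio = 4, N = 195):
  red-eyed long-winged: 195 × 1/4 = 48.75
  red-eyed dumpy-winged: 195 × 1/4 = 48.75
  sepia-eyed long-winged: 195 × 1/4 = 48.75
  sepia-eyed dumpy-winged: 195 × 1/4 = 48.75
χ² = Σ (O − E)² / E
  red-eyed long-winged: (47 − 48.75)² / 48.75 = 0.0628
  red-eyed dumpy-winged: (49 − 48.75)² / 48.75 = 0.0013
  sepia-eyed long-winged: (47 − 48.75)² / 48.75 = 0.0628
  sepia-eyed dumpy-winged: (52 − 48.75)² / 48.75 = 0.2167
χ² = 0.0628 + 0.0013 + 0.0628 + 0.2167 = 0.3436 ≈ 0.344

0.344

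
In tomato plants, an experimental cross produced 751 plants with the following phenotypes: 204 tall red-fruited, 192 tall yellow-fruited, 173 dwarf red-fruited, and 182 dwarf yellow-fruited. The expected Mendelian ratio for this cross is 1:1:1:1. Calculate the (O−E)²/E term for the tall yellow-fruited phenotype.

0.096

Expected counts for N = 751 under a 1:1:1:1 ratio (total parts = 4):
  tall red-fruited: 751 × 1/4 = 187.75
  tall yellow-fruited: 751 × 1/4 = 187.75
  dwarf red-fruited: 751 × 1/4 = 187.75
  dwarf yellow-fruited: 751 × 1/4 = 187.75
Contribution of tall yellow-fruited: (192 − 187.75)² / 187.75 = 0.0962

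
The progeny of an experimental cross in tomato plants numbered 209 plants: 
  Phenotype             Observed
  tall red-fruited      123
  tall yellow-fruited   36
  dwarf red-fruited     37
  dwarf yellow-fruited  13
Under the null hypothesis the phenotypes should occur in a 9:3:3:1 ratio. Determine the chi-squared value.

0.633

Total ratio parts = 16. Expected numbers out of 209:
  tall red-fruited: 209 × 9/16 = 117.5625
  tall yellow-fruited: 209 × 3/16 = 39.1875
  dwarf red-fruited: 209 × 3/16 = 39.1875
  dwarf yellow-fruited: 209 × 1/16 = 13.0625
χ² = Σ (O − E)² / E
  tall red-fruited: (123 − 117.5625)² / 117.5625 = 0.2515
  tall yellow-fruited: (36 − 39.1875)² / 39.1875 = 0.2593
  dwarf red-fruited: (37 − 39.1875)² / 39.1875 = 0.1221
  dwarf yellow-fruited: (13 − 13.0625)² / 13.0625 = 0.0003
χ² = 0.2515 + 0.2593 + 0.1221 + 0.0003 = 0.6332 ≈ 0.633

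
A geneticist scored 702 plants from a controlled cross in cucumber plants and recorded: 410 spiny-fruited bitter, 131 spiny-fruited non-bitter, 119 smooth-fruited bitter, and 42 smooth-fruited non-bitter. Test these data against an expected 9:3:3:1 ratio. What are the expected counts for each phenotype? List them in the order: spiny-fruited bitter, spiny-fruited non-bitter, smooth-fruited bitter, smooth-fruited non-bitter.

394.875, 131.625, 131.625, 43.875

Under the 9:3:3:1 hypothesis (Σ ratio = 16, N = 702):
  spiny-fruited bitter: 702 × 9/16 = 394.875
  spiny-fruited non-bitter: 702 × 3/16 = 131.625
  smooth-fruited bitter: 702 × 3/16 = 131.625
  smooth-fruited non-bitter: 702 × 1/16 = 43.875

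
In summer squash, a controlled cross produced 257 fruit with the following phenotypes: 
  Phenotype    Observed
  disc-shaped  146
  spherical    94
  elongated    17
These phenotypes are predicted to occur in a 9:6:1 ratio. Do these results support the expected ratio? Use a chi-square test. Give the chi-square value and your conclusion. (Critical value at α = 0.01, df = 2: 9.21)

Under the 9:6:1 hypothesis (Σ ratio = 16, N = 257):
  disc-shaped: 257 × 9/16 = 144.5625
  spherical: 257 × 6/16 = 96.375
  elongated: 257 × 1/16 = 16.0625
χ² = Σ (O − E)² / E
  disc-shaped: (146 − 144.5625)² / 144.5625 = 0.0143
  spherical: (94 − 96.375)² / 96.375 = 0.0585
  elongated: (17 − 16.0625)² / 16.0625 = 0.0547
χ² = 0.0143 + 0.0585 + 0.0547 = 0.1275 ≈ 0.128
Degrees of freedom = 3 − 1 = 2; critical value at α = 0.01 is 9.21.
Since 0.128 < 9.21, we fail to reject the null hypothesis — the data are consistent with the 9:6:1 ratio.

0.128; consistent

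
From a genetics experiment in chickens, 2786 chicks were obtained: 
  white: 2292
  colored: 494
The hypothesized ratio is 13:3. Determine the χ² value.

The 13:3 ratio has 16 parts, so with N = 2786 the expected counts are:
  white: 2786 × 13/16 = 2263.625
  colored: 2786 × 3/16 = 522.375
χ² = Σ (O − E)² / E
  white: (2292 − 2263.625)² / 2263.625 = 0.3557
  colored: (494 − 522.375)² / 522.375 = 1.5413
χ² = 0.3557 + 1.5413 = 1.897

1.897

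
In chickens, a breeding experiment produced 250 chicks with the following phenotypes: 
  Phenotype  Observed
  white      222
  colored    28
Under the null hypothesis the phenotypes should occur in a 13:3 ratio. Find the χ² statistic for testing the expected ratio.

9.354

The 13:3 ratio has 16 parts, so with N = 250 the expected counts are:
  white: 250 × 13/16 = 203.125
  colored: 250 × 3/16 = 46.875
χ² = Σ (O − E)² / E
  white: (222 − 203.125)² / 203.125 = 1.7539
  colored: (28 − 46.875)² / 46.875 = 7.6003
χ² = 1.7539 + 7.6003 = 9.3542 ≈ 9.354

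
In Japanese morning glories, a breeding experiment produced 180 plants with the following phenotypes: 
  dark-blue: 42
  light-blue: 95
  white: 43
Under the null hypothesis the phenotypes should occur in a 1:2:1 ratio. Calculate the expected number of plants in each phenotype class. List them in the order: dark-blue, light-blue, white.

The 1:2:1 ratio has 4 parts, so with N = 180 the expected counts are:
  dark-blue: 180 × 1/4 = 45
  light-blue: 180 × 2/4 = 90
  white: 180 × 1/4 = 45

45, 90, 45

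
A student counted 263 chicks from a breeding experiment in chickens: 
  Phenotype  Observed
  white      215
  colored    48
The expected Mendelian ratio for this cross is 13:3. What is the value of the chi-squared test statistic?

0.043

Total ratio parts = 16. Expected numbers out of 263:
  white: 263 × 13/16 = 213.6875
  colored: 263 × 3/16 = 49.3125
χ² = Σ (O − E)² / E
  white: (215 − 213.6875)² / 213.6875 = 0.0081
  colored: (48 − 49.3125)² / 49.3125 = 0.0349
χ² = 0.0081 + 0.0349 = 0.043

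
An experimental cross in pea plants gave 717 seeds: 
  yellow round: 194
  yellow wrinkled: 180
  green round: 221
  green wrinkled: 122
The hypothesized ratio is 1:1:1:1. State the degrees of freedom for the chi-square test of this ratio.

A goodness-of-fit test with 4 phenotype classes has df = 4 − 1 = 3.

3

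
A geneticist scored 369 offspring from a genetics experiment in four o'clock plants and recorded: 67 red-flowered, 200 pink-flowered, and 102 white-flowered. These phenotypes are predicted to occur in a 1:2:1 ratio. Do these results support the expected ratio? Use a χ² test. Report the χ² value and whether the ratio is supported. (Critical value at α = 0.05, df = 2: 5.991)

9.244; not consistent

Expected counts for N = 369 under a 1:2:1 ratio (total parts = 4):
  red-flowered: 369 × 1/4 = 92.25
  pink-flowered: 369 × 2/4 = 184.5
  white-flowered: 369 × 1/4 = 92.25
χ² = Σ (O − E)² / E
  red-flowered: (67 − 92.25)² / 92.25 = 6.9112
  pink-flowered: (200 − 184.5)² / 184.5 = 1.3022
  white-flowered: (102 − 92.25)² / 92.25 = 1.0305
χ² = 6.9112 + 1.3022 + 1.0305 = 9.2439 ≈ 9.244
Degrees of freedom = 3 − 1 = 2; critical value at α = 0.05 is 5.991.
Since 9.244 > 5.991, we reject the null hypothesis — the data do not fit the 1:2:1 ratio.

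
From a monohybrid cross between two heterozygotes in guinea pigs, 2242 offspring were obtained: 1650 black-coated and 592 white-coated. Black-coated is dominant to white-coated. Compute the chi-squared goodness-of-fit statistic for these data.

2.360

For a monohybrid cross between heterozygotes with complete dominance, the expected phenotypic ratio is 3:1.
Total ratio parts = 4. Expected numbers out of 2242:
  black-coated: 2242 × 3/4 = 1681.5
  white-coated: 2242 × 1/4 = 560.5
χ² = Σ (O − E)² / E
  black-coated: (1650 − 1681.5)² / 1681.5 = 0.5901
  white-coated: (592 − 560.5)² / 560.5 = 1.7703
χ² = 0.5901 + 1.7703 = 2.3604 ≈ 2.360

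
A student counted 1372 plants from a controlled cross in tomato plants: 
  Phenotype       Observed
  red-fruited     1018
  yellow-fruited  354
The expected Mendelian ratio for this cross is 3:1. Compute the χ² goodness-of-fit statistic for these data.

The 3:1 ratio has 4 parts, so with N = 1372 the expected counts are:
  red-fruited: 1372 × 3/4 = 1029
  yellow-fruited: 1372 × 1/4 = 343
χ² = Σ (O − E)² / E
  red-fruited: (1018 − 1029)² / 1029 = 0.1176
  yellow-fruited: (354 − 343)² / 343 = 0.3528
χ² = 0.1176 + 0.3528 = 0.4704 ≈ 0.470

0.470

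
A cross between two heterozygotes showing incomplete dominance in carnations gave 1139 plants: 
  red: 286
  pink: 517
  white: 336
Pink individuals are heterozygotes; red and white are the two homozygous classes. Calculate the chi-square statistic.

With incomplete dominance, a heterozygote × heterozygote cross gives a 1:2:1 phenotypic ratio.
The 1:2:1 ratio has 4 parts, so with N = 1139 the expected counts are:
  red: 1139 × 1/4 = 284.75
  pink: 1139 × 2/4 = 569.5
  white: 1139 × 1/4 = 284.75
χ² = Σ (O − E)² / E
  red: (286 − 284.75)² / 284.75 = 0.0055
  pink: (517 − 569.5)² / 569.5 = 4.8398
  white: (336 − 284.75)² / 284.75 = 9.2241
χ² = 0.0055 + 4.8398 + 9.2241 = 14.0694 ≈ 14.069

14.069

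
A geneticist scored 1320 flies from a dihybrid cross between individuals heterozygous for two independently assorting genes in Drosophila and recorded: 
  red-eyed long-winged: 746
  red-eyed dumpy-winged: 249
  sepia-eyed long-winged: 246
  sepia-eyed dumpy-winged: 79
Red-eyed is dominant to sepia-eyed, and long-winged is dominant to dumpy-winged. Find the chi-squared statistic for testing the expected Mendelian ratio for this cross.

0.183

A dihybrid F₂ with independent assortment and complete dominance at both loci gives a 9:3:3:1 phenotypic ratio.
Expected counts for N = 1320 under a 9:3:3:1 ratio (total parts = 16):
  red-eyed long-winged: 1320 × 9/16 = 742.5
  red-eyed dumpy-winged: 1320 × 3/16 = 247.5
  sepia-eyed long-winged: 1320 × 3/16 = 247.5
  sepia-eyed dumpy-winged: 1320 × 1/16 = 82.5
χ² = Σ (O − E)² / E
  red-eyed long-winged: (746 − 742.5)² / 742.5 = 0.0165
  red-eyed dumpy-winged: (249 − 247.5)² / 247.5 = 0.0091
  sepia-eyed long-winged: (246 − 247.5)² / 247.5 = 0.0091
  sepia-eyed dumpy-winged: (79 − 82.5)² / 82.5 = 0.1485
χ² = 0.0165 + 0.0091 + 0.0091 + 0.1485 = 0.1832 ≈ 0.183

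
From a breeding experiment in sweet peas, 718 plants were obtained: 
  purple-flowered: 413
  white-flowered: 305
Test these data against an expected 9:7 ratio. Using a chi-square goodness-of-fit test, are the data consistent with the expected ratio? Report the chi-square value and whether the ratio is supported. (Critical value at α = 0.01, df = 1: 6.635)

Expected counts for N = 718 under a 9:7 ratio (total parts = 16):
  purple-flowered: 718 × 9/16 = 403.875
  white-flowered: 718 × 7/16 = 314.125
χ² = Σ (O − E)² / E
  purple-flowered: (413 − 403.875)² / 403.875 = 0.2062
  white-flowered: (305 − 314.125)² / 314.125 = 0.2651
χ² = 0.2062 + 0.2651 = 0.4713 ≈ 0.471
Degrees of freedom = 2 − 1 = 1; critical value at α = 0.01 is 6.635.
Since 0.471 < 6.635, we fail to reject the null hypothesis — the data are consistent with the 9:7 ratio.

0.471; consistent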